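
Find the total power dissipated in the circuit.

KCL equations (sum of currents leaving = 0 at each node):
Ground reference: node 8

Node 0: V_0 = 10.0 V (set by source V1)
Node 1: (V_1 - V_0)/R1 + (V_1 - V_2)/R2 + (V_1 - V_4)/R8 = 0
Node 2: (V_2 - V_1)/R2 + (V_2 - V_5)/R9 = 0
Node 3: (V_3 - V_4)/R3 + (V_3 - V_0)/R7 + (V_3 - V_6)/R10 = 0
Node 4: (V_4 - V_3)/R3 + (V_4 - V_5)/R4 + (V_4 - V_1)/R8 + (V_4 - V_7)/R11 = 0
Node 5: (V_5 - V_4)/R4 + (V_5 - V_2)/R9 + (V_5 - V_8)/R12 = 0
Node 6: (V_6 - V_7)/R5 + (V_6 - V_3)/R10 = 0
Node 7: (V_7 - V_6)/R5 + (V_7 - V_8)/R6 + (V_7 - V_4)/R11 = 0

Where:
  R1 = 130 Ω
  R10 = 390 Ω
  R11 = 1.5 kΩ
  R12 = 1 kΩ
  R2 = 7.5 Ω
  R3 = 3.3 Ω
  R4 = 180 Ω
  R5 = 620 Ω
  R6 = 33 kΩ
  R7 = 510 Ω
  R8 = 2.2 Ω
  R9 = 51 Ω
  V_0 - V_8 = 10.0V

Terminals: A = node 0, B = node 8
Nodal analysis, taking node 8 as the 0 V reference.
Source V1 fixes V_0 = 10 V.
KCL at each unknown node (sum of currents leaving = 0; resistances in Ω):
  Node 1: (V_1 - 10)/130 + (V_1 - V_2)/7.5 + (V_1 - V_4)/2.2 = 0
  Node 2: (V_2 - V_1)/7.5 + (V_2 - V_5)/51 = 0
  Node 3: (V_3 - V_4)/3.3 + (V_3 - 10)/510 + (V_3 - V_6)/390 = 0
  Node 4: (V_4 - V_3)/3.3 + (V_4 - V_5)/180 + (V_4 - V_1)/2.2 + (V_4 - V_7)/1500 = 0
  Node 5: (V_5 - V_4)/180 + (V_5 - V_2)/51 + (V_5 - 0)/1000 = 0
  Node 6: (V_6 - V_7)/620 + (V_6 - V_3)/390 = 0
  Node 7: (V_7 - V_6)/620 + (V_7 - 0)/33000 + (V_7 - V_4)/1500 = 0
Collecting terms (coefficients in siemens):
  0.5956·V_1 - 0.1333·V_2 - 0.4545·V_4 = 0.07692
  0.1529·V_2 - 0.1333·V_1 - 0.01961·V_5 = 0
  0.3076·V_3 - 0.303·V_4 - 0.002564·V_6 = 0.01961
  0.7638·V_4 - 0.4545·V_1 - 0.303·V_3 - 0.005556·V_5 - 0.0006667·V_7 = 0
  0.02616·V_5 - 0.01961·V_2 - 0.005556·V_4 = 0
  0.004177·V_6 - 0.002564·V_3 - 0.001613·V_7 = 0
  0.00231·V_7 - 0.0006667·V_4 - 0.001613·V_6 = 0
Solving these 7 simultaneous equations (Gaussian elimination) gives:
  V_1 = 9.071 V, V_2 = 9.022 V, V_3 = 9.075 V, V_4 = 9.07 V
  V_5 = 8.687 V, V_6 = 9.012 V, V_7 = 8.91 V
Power in each resistor, P = (ΔV)²/R:
  P_R1 = (10 - 9.071)²/130 = 0.006636 W
  P_R2 = (9.071 - 9.022)²/7.5 = 0.0003229 W
  P_R3 = (9.075 - 9.07)²/3.3 = 0.000008978 W
  P_R4 = (9.07 - 8.687)²/180 = 0.0008132 W
  P_R5 = (9.012 - 8.91)²/620 = 0.00001658 W
  P_R6 = (8.91 - 0)²/33000 = 0.002406 W
  P_R7 = (10 - 9.075)²/510 = 0.001676 W
  P_R8 = (9.071 - 9.07)²/2.2 = 0.0000007466 W
  P_R9 = (9.022 - 8.687)²/51 = 0.002196 W
  P_R10 = (9.075 - 9.012)²/390 = 0.00001043 W
  P_R11 = (9.07 - 8.91)²/1500 = 0.00001701 W
  P_R12 = (8.687 - 0)²/1000 = 0.07547 W
P_total = P_R1 + P_R2 + P_R3 + P_R4 + P_R5 + P_R6 + P_R7 + P_R8 + P_R9 + P_R10 + P_R11 + P_R12 = 0.08957 W

Final answer: 0.08957 W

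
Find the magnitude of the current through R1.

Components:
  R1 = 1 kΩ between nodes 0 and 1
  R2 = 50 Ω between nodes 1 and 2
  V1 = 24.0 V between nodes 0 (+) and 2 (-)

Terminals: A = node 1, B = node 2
Nodal analysis, taking node 2 as the 0 V reference.
Source V1 fixes V_0 = 24 V.
KCL at each unknown node (sum of currents leaving = 0; resistances in Ω):
  Node 1: (V_1 - 24)/1000 + (V_1 - 0)/50 = 0
Collecting terms: 0.021 × V_1 = 0.024  =>  V_1 = 1.143 V
I_R1 = (V_0 - V_1)/R1 = (24 - 1.143)/1000 = 0.02286 A
|I_R1| = 0.02286 A

Final answer: |I_R1| = 0.02286 A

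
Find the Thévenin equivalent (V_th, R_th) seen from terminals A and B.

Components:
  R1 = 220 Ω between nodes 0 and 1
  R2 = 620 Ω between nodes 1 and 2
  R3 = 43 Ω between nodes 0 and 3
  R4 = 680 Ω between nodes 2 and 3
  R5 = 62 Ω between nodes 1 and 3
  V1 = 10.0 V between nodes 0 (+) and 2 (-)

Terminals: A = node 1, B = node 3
Step 1 — V_th is the open-circuit voltage V_A - V_B (nothing connected across the terminals).
Nodal analysis, taking node 2 as the 0 V reference.
Source V1 fixes V_0 = 10 V.
KCL at each unknown node (sum of currents leaving = 0; resistances in Ω):
  Node 1: (V_1 - 10)/220 + (V_1 - 0)/620 + (V_1 - V_3)/62 = 0
  Node 3: (V_3 - 10)/43 + (V_3 - 0)/680 + (V_3 - V_1)/62 = 0
Collecting terms (coefficients in siemens):
  0.02229·V_1 - 0.01613·V_3 = 0.04545
  0.04086·V_3 - 0.01613·V_1 = 0.2326
Determinant D = (0.02229)(0.04086) - (-0.01613)(-0.01613) = 0.0006504
V_1 = [(0.04545)(0.04086) - (-0.01613)(0.2326)]/D = 8.622 V
V_3 = [(0.02229)(0.2326) - (0.04545)(-0.01613)]/D = 9.096 V
V_th = V_1 - V_3 = 8.622 - 9.096 = -0.4739 V
Step 2 — R_th: zero the source — replace V1 by a short circuit (node 2 merges into node 0) — and find the resistance seen between A (node 1) and B (node 3).
Reduce the network between node 1 (A) and node 3 (B) by series/parallel combination:
  Rp1 = R1 ‖ R2 (parallel, both between nodes 0 and 1) = 1/(1/220 + 1/620) = 162.4 Ω
  Rp2 = R3 ‖ R4 (parallel, both between nodes 0 and 3) = 1/(1/43 + 1/680) = 40.44 Ω
  Rs1 = Rp1 + Rp2 (series, joined only at node 0) = 162.4 + 40.44 = 202.8 Ω
  Rp3 = R5 ‖ Rs1 (parallel, both between nodes 1 and 3) = 1/(1/62 + 1/202.8) = 47.48 Ω
R_th = 47.48 Ω

Final answer: V_th = -0.4739 V, R_th = 47.48 Ω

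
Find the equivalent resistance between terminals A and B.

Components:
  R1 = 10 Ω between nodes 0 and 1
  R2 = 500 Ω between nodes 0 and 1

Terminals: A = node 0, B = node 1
Reduce the network between node 0 (A) and node 1 (B) by series/parallel combination:
  Rp1 = R1 ‖ R2 (parallel, both between nodes 0 and 1) = 1/(1/10 + 1/500) = 9.804 Ω
R_eq = 9.804 Ω

Final answer: 9.804 Ω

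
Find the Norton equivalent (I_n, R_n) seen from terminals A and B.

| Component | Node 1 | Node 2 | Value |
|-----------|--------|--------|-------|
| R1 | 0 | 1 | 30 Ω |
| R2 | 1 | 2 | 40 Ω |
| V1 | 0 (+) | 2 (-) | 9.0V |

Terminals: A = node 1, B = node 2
Find the Thévenin equivalent first; then I_n = V_th/R_th and R_n = R_th.
Step 1 — V_th is the open-circuit voltage V_A - V_B (nothing connected across the terminals).
Nodal analysis, taking node 2 as the 0 V reference.
Source V1 fixes V_0 = 9 V.
KCL at each unknown node (sum of currents leaving = 0; resistances in Ω):
  Node 1: (V_1 - 9)/30 + (V_1 - 0)/40 = 0
Collecting terms: 0.05833 × V_1 = 0.3  =>  V_1 = 5.143 V
V_th = V_1 - V_2 = 5.143 - 0 = 5.143 V
Step 2 — R_th: zero the source — replace V1 by a short circuit (node 2 merges into node 0) — and find the resistance seen between A (node 1) and B (node 0).
Reduce the network between node 1 (A) and node 0 (B) by series/parallel combination:
  Rp1 = R1 ‖ R2 (parallel, both between nodes 0 and 1) = 1/(1/30 + 1/40) = 17.14 Ω
R_th = 17.14 Ω
I_n = V_th/R_th = 5.143/17.14 = 0.3 A, and R_n = R_th = 17.14 Ω

Final answer: I_n = 0.3 A, R_n = 17.14 Ω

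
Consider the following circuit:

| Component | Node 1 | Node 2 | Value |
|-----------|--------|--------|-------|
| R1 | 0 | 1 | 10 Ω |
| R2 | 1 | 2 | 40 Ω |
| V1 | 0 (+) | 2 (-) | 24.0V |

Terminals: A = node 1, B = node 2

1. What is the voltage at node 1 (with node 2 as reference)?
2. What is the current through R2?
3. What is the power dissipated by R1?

Nodal analysis, taking node 2 as the 0 V reference.
Source V1 fixes V_0 = 24 V.
KCL at each unknown node (sum of currents leaving = 0; resistances in Ω):
  Node 1: (V_1 - 24)/10 + (V_1 - 0)/40 = 0
Collecting terms: 0.125 × V_1 = 2.4  =>  V_1 = 19.2 V
Part 1:
  Read off the nodal solution: V_1 = 19.2 V
Part 2:
  I_R2 = (V_1 - V_2)/R2 = (19.2 - 0)/40 = 0.48 A
  Magnitude: I_R2 = 0.48 A
Part 3:
  I_R1 = (V_0 - V_1)/R1 = (24 - 19.2)/10 = 0.48 A
  P_R1 = I_R1² × R1 = (0.48)² × 10 = 2.304 W

Final answers:
1. V_1 = 19.2 V
2. I_R2 = 0.48 A
3. P_R1 = 2.304 W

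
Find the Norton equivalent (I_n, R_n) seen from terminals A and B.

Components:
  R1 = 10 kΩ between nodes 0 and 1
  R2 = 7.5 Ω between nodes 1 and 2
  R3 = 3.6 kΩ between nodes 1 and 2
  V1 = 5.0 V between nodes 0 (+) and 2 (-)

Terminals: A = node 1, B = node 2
Find the Thévenin equivalent first; then I_n = V_th/R_th and R_n = R_th.
Step 1 — V_th is the open-circuit voltage V_A - V_B (nothing connected across the terminals).
Nodal analysis, taking node 2 as the 0 V reference.
Source V1 fixes V_0 = 5 V.
KCL at each unknown node (sum of currents leaving = 0; resistances in Ω):
  Node 1: (V_1 - 5)/10000 + (V_1 - 0)/7.5 + (V_1 - 0)/3600 = 0
Collecting terms: 0.1337 × V_1 = 0.0005  =>  V_1 = 0.003739 V
V_th = V_1 - V_2 = 0.003739 - 0 = 0.003739 V
Step 2 — R_th: zero the source — replace V1 by a short circuit (node 2 merges into node 0) — and find the resistance seen between A (node 1) and B (node 0).
Reduce the network between node 1 (A) and node 0 (B) by series/parallel combination:
  Rp1 = R1 ‖ R2 ‖ R3 (parallel, all between nodes 0 and 1) = 1/(1/10000 + 1/7.5 + 1/3600) = 7.479 Ω
R_th = 7.479 Ω
I_n = V_th/R_th = 0.003739/7.479 = 0.0005 A, and R_n = R_th = 7.479 Ω

Final answer: I_n = 0.0005 A, R_n = 7.479 Ω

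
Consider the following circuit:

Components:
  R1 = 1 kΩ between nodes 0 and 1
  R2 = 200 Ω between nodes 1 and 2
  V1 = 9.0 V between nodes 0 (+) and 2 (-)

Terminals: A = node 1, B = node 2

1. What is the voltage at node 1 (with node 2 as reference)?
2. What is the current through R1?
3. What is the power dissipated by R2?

Nodal analysis, taking node 2 as the 0 V reference.
Source V1 fixes V_0 = 9 V.
KCL at each unknown node (sum of currents leaving = 0; resistances in Ω):
  Node 1: (V_1 - 9)/1000 + (V_1 - 0)/200 = 0
Collecting terms: 0.006 × V_1 = 0.009  =>  V_1 = 1.5 V
Part 1:
  Read off the nodal solution: V_1 = 1.5 V
Part 2:
  I_R1 = (V_0 - V_1)/R1 = (9 - 1.5)/1000 = 0.0075 A
  Magnitude: I_R1 = 0.0075 A
Part 3:
  I_R2 = (V_1 - V_2)/R2 = (1.5 - 0)/200 = 0.0075 A
  P_R2 = I_R2² × R2 = (0.0075)² × 200 = 0.01125 W

Final answers:
1. V_1 = 1.5 V
2. I_R1 = 0.0075 A
3. P_R2 = 0.01125 W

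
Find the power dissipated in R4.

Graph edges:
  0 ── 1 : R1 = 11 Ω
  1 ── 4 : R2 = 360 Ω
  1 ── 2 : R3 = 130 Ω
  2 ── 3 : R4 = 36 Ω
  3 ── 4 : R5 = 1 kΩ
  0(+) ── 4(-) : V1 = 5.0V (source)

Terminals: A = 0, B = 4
Nodal analysis, taking node 4 as the 0 V reference.
Source V1 fixes V_0 = 5 V.
KCL at each unknown node (sum of currents leaving = 0; resistances in Ω):
  Node 1: (V_1 - 5)/11 + (V_1 - 0)/360 + (V_1 - V_2)/130 = 0
  Node 2: (V_2 - V_1)/130 + (V_2 - V_3)/36 = 0
  Node 3: (V_3 - V_2)/36 + (V_3 - 0)/1000 = 0
Collecting terms (coefficients in siemens):
  0.1014·V_1 - 0.007692·V_2 = 0.4545
  0.03547·V_2 - 0.007692·V_1 - 0.02778·V_3 = 0
  0.02878·V_3 - 0.02778·V_2 = 0
Solving these 3 simultaneous equations (Gaussian elimination) gives:
  V_1 = 4.808 V, V_2 = 4.272 V, V_3 = 4.123 V
I_R4 = (V_2 - V_3)/R4 = (4.272 - 4.123)/36 = 0.004123 A
P_R4 = I_R4² × R4 = (0.004123)² × 36 = 0.0006121 W

Final answer: 0.0006121 W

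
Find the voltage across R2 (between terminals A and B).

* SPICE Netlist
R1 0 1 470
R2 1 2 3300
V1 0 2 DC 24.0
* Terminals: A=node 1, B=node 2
R1 and R2 are in series across V1 (node 0 → node 1 → node 2), and the output A–B is taken across R2, so this is a voltage divider.
Series current: I = V1/(R1 + R2) = 24/(470 + 3300) = 24/3770 = 0.006366 A
V_R2 = I × R2 = V1 × R2/(R1 + R2) = 24 × 3300/3770 = 21.01 V

Final answer: 21.01 V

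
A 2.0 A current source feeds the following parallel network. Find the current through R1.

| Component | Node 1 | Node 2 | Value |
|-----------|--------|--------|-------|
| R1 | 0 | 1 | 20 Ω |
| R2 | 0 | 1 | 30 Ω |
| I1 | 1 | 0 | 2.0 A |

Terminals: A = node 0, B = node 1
All resistors sit directly between nodes 0 and 1, so they are in parallel and share one voltage V; the full source current 2 A splits among them.
1/R_par = 1/20 + 1/30 = 0.08333 S  =>  R_par = 12 Ω
V = I × R_par = 2 × 12 = 24 V
I_R1 = V/R1 = 24/20 = 1.2 A

Final answer: 1.2 A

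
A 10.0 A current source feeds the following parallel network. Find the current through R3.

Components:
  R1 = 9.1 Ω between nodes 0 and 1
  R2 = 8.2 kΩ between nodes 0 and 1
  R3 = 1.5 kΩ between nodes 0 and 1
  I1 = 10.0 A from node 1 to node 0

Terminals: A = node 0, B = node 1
All resistors sit directly between nodes 0 and 1, so they are in parallel and share one voltage V; the full source current 10 A splits among them.
1/R_par = 1/9.1 + 1/8200 + 1/1500 = 0.1107 S  =>  R_par = 9.035 Ω
V = I × R_par = 10 × 9.035 = 90.35 V
I_R3 = V/R3 = 90.35/1500 = 0.06023 A

Final answer: 0.06023 A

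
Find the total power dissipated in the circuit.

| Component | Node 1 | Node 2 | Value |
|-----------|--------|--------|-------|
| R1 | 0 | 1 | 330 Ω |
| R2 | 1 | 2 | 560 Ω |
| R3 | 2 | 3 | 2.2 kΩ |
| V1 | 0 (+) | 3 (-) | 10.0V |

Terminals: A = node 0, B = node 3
Nodal analysis, taking node 3 as the 0 V reference.
Source V1 fixes V_0 = 10 V.
KCL at each unknown node (sum of currents leaving = 0; resistances in Ω):
  Node 1: (V_1 - 10)/330 + (V_1 - V_2)/560 = 0
  Node 2: (V_2 - V_1)/560 + (V_2 - 0)/2200 = 0
Collecting terms (coefficients in siemens):
  0.004816·V_1 - 0.001786·V_2 = 0.0303
  0.00224·V_2 - 0.001786·V_1 = 0
Determinant D = (0.004816)(0.00224) - (-0.001786)(-0.001786) = 0.0000076
V_1 = [(0.0303)(0.00224) - (-0.001786)(0)]/D = 8.932 V
V_2 = [(0.004816)(0) - (0.0303)(-0.001786)]/D = 7.12 V
Power in each resistor, P = (ΔV)²/R:
  P_R1 = (10 - 8.932)²/330 = 0.003456 W
  P_R2 = (8.932 - 7.12)²/560 = 0.005865 W
  P_R3 = (7.12 - 0)²/2200 = 0.02304 W
P_total = P_R1 + P_R2 + P_R3 = 0.03236 W

Final answer: 0.03236 W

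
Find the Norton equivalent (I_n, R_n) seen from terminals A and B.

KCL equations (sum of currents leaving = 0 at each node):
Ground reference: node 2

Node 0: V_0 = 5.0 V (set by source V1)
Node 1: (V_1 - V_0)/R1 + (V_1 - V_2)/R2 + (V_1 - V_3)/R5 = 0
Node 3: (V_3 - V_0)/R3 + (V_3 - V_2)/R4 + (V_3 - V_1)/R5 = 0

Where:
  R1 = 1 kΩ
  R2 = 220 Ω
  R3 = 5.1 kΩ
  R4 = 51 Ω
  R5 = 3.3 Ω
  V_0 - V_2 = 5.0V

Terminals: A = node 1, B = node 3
Find the Thévenin equivalent first; then I_n = V_th/R_th and R_n = R_th.
Step 1 — V_th is the open-circuit voltage V_A - V_B (nothing connected across the terminals).
Nodal analysis, taking node 2 as the 0 V reference.
Source V1 fixes V_0 = 5 V.
KCL at each unknown node (sum of currents leaving = 0; resistances in Ω):
  Node 1: (V_1 - 5)/1000 + (V_1 - 0)/220 + (V_1 - V_3)/3.3 = 0
  Node 3: (V_3 - 5)/5100 + (V_3 - 0)/51 + (V_3 - V_1)/3.3 = 0
Collecting terms (coefficients in siemens):
  0.3086·V_1 - 0.303·V_3 = 0.005
  0.3228·V_3 - 0.303·V_1 = 0.0009804
Determinant D = (0.3086)(0.3228) - (-0.303)(-0.303) = 0.007791
V_1 = [(0.005)(0.3228) - (-0.303)(0.0009804)]/D = 0.2453 V
V_3 = [(0.3086)(0.0009804) - (0.005)(-0.303)]/D = 0.2333 V
V_th = V_1 - V_3 = 0.2453 - 0.2333 = 0.01201 V
Step 2 — R_th: zero the source — replace V1 by a short circuit (node 2 merges into node 0) — and find the resistance seen between A (node 1) and B (node 3).
Reduce the network between node 1 (A) and node 3 (B) by series/parallel combination:
  Rp1 = R1 ‖ R2 (parallel, both between nodes 0 and 1) = 1/(1/1000 + 1/220) = 180.3 Ω
  Rp2 = R3 ‖ R4 (parallel, both between nodes 0 and 3) = 1/(1/5100 + 1/51) = 50.5 Ω
  Rs1 = Rp1 + Rp2 (series, joined only at node 0) = 180.3 + 50.5 = 230.8 Ω
  Rp3 = R5 ‖ Rs1 (parallel, both between nodes 1 and 3) = 1/(1/3.3 + 1/230.8) = 3.253 Ω
R_th = 3.253 Ω
I_n = V_th/R_th = 0.01201/3.253 = 0.003692 A, and R_n = R_th = 3.253 Ω

Final answer: I_n = 0.003692 A, R_n = 3.253 Ω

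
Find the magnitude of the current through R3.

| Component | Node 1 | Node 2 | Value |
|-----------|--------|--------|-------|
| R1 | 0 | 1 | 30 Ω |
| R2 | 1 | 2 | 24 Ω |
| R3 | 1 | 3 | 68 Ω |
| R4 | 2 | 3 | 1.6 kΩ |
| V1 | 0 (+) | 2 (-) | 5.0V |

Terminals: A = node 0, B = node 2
Nodal analysis, taking node 2 as the 0 V reference.
Source V1 fixes V_0 = 5 V.
KCL at each unknown node (sum of currents leaving = 0; resistances in Ω):
  Node 1: (V_1 - 5)/30 + (V_1 - 0)/24 + (V_1 - V_3)/68 = 0
  Node 3: (V_3 - V_1)/68 + (V_3 - 0)/1600 = 0
Collecting terms (coefficients in siemens):
  0.08971·V_1 - 0.01471·V_3 = 0.1667
  0.01533·V_3 - 0.01471·V_1 = 0
Determinant D = (0.08971)(0.01533) - (-0.01471)(-0.01471) = 0.001159
V_1 = [(0.1667)(0.01533) - (-0.01471)(0)]/D = 2.205 V
V_3 = [(0.08971)(0) - (0.1667)(-0.01471)]/D = 2.115 V
I_R3 = (V_1 - V_3)/R3 = (2.205 - 2.115)/68 = 0.001322 A
|I_R3| = 0.001322 A

Final answer: |I_R3| = 0.001322 A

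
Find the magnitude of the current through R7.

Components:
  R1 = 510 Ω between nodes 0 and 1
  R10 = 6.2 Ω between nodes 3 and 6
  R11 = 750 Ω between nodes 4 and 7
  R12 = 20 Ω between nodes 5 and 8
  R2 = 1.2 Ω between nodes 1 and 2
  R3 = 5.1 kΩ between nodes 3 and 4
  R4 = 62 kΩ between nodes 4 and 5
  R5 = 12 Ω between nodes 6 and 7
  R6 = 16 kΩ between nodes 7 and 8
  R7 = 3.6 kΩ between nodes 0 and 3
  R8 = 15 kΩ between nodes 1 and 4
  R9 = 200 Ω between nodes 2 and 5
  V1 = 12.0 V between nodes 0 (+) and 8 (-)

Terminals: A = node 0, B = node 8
Nodal analysis, taking node 8 as the 0 V reference.
Source V1 fixes V_0 = 12 V.
KCL at each unknown node (sum of currents leaving = 0; resistances in Ω):
  Node 1: (V_1 - 12)/510 + (V_1 - V_2)/1.2 + (V_1 - V_4)/15000 = 0
  Node 2: (V_2 - V_1)/1.2 + (V_2 - V_5)/200 = 0
  Node 3: (V_3 - V_4)/5100 + (V_3 - 12)/3600 + (V_3 - V_6)/6.2 = 0
  Node 4: (V_4 - V_3)/5100 + (V_4 - V_5)/62000 + (V_4 - V_1)/15000 + (V_4 - V_7)/750 = 0
  Node 5: (V_5 - V_4)/62000 + (V_5 - V_2)/200 + (V_5 - 0)/20 = 0
  Node 6: (V_6 - V_7)/12 + (V_6 - V_3)/6.2 = 0
  Node 7: (V_7 - V_6)/12 + (V_7 - 0)/16000 + (V_7 - V_4)/750 = 0
Collecting terms (coefficients in siemens):
  0.8354·V_1 - 0.8333·V_2 - 0.00006667·V_4 = 0.02353
  0.8383·V_2 - 0.8333·V_1 - 0.005·V_5 = 0
  0.1618·V_3 - 0.0001961·V_4 - 0.1613·V_6 = 0.003333
  0.001612·V_4 - 0.00006667·V_1 - 0.0001961·V_3 - 0.00001613·V_5 - 0.001333·V_7 = 0
  0.05502·V_5 - 0.005·V_2 - 0.00001613·V_4 = 0
  0.2446·V_6 - 0.1613·V_3 - 0.08333·V_7 = 0
  0.08473·V_7 - 0.001333·V_4 - 0.08333·V_6 = 0
Solving these 7 simultaneous equations (Gaussian elimination) gives:
  V_1 = 3.679 V, V_2 = 3.659 V, V_3 = 8.532 V, V_4 = 8.235 V
  V_5 = 0.3349 V, V_6 = 8.526 V, V_7 = 8.515 V
I_R7 = (V_0 - V_3)/R7 = (12 - 8.532)/3600 = 0.0009634 A
|I_R7| = 0.0009634 A

Final answer: |I_R7| = 0.0009634 A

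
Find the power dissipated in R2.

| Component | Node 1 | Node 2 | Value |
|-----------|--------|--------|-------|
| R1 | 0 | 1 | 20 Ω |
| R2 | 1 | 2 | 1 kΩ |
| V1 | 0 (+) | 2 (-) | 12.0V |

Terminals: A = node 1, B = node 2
Nodal analysis, taking node 2 as the 0 V reference.
Source V1 fixes V_0 = 12 V.
KCL at each unknown node (sum of currents leaving = 0; resistances in Ω):
  Node 1: (V_1 - 12)/20 + (V_1 - 0)/1000 = 0
Collecting terms: 0.051 × V_1 = 0.6  =>  V_1 = 11.76 V
I_R2 = (V_1 - V_2)/R2 = (11.76 - 0)/1000 = 0.01176 A
P_R2 = I_R2² × R2 = (0.01176)² × 1000 = 0.1384 W

Final answer: 0.1384 W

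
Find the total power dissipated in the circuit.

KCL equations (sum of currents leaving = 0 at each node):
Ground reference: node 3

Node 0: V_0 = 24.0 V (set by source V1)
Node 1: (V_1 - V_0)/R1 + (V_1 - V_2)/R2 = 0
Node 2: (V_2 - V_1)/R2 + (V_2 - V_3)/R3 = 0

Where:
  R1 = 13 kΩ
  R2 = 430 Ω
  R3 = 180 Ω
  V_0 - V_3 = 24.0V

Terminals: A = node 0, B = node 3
Nodal analysis, taking node 3 as the 0 V reference.
Source V1 fixes V_0 = 24 V.
KCL at each unknown node (sum of currents leaving = 0; resistances in Ω):
  Node 1: (V_1 - 24)/13000 + (V_1 - V_2)/430 = 0
  Node 2: (V_2 - V_1)/430 + (V_2 - 0)/180 = 0
Collecting terms (coefficients in siemens):
  0.002403·V_1 - 0.002326·V_2 = 0.001846
  0.007881·V_2 - 0.002326·V_1 = 0
Determinant D = (0.002403)(0.007881) - (-0.002326)(-0.002326) = 0.00001353
V_1 = [(0.001846)(0.007881) - (-0.002326)(0)]/D = 1.076 V
V_2 = [(0.002403)(0) - (0.001846)(-0.002326)]/D = 0.3174 V
Power in each resistor, P = (ΔV)²/R:
  P_R1 = (24 - 1.076)²/13000 = 0.04042 W
  P_R2 = (1.076 - 0.3174)²/430 = 0.001337 W
  P_R3 = (0.3174 - 0)²/180 = 0.0005597 W
P_total = P_R1 + P_R2 + P_R3 = 0.04232 W

Final answer: 0.04232 W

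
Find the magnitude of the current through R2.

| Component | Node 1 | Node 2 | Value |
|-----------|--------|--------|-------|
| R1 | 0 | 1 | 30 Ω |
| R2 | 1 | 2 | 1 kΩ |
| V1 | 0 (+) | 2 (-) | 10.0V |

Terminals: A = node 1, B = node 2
Nodal analysis, taking node 2 as the 0 V reference.
Source V1 fixes V_0 = 10 V.
KCL at each unknown node (sum of currents leaving = 0; resistances in Ω):
  Node 1: (V_1 - 10)/30 + (V_1 - 0)/1000 = 0
Collecting terms: 0.03433 × V_1 = 0.3333  =>  V_1 = 9.709 V
I_R2 = (V_1 - V_2)/R2 = (9.709 - 0)/1000 = 0.009709 A
|I_R2| = 0.009709 A

Final answer: |I_R2| = 0.009709 A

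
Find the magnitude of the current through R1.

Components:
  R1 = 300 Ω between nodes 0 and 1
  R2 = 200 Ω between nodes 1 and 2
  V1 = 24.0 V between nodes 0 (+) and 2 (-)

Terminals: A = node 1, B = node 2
Nodal analysis, taking node 2 as the 0 V reference.
Source V1 fixes V_0 = 24 V.
KCL at each unknown node (sum of currents leaving = 0; resistances in Ω):
  Node 1: (V_1 - 24)/300 + (V_1 - 0)/200 = 0
Collecting terms: 0.008333 × V_1 = 0.08  =>  V_1 = 9.6 V
I_R1 = (V_0 - V_1)/R1 = (24 - 9.6)/300 = 0.048 A
|I_R1| = 0.048 A

Final answer: |I_R1| = 0.048 A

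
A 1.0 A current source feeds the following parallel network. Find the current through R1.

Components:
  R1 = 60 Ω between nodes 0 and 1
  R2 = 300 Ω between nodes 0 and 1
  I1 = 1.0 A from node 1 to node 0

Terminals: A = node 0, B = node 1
All resistors sit directly between nodes 0 and 1, so they are in parallel and share one voltage V; the full source current 1 A splits among them.
1/R_par = 1/60 + 1/300 = 0.02 S  =>  R_par = 50 Ω
V = I × R_par = 1 × 50 = 50 V
I_R1 = V/R1 = 50/60 = 0.8333 A

Final answer: 0.8333 A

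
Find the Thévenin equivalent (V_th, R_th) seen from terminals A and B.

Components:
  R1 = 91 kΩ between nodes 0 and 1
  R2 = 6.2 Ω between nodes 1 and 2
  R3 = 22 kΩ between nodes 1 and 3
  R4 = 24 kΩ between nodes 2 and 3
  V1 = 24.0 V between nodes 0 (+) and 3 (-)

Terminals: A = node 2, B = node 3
Step 1 — V_th is the open-circuit voltage V_A - V_B (nothing connected across the terminals).
Nodal analysis, taking node 3 as the 0 V reference.
Source V1 fixes V_0 = 24 V.
KCL at each unknown node (sum of currents leaving = 0; resistances in Ω):
  Node 1: (V_1 - 24)/91000 + (V_1 - V_2)/6.2 + (V_1 - 0)/22000 = 0
  Node 2: (V_2 - V_1)/6.2 + (V_2 - 0)/24000 = 0
Collecting terms (coefficients in siemens):
  0.1613·V_1 - 0.1613·V_2 = 0.0002637
  0.1613·V_2 - 0.1613·V_1 = 0
Determinant D = (0.1613)(0.1613) - (-0.1613)(-0.1613) = 0.00001583
V_1 = [(0.0002637)(0.1613) - (-0.1613)(0)]/D = 2.688 V
V_2 = [(0.1613)(0) - (0.0002637)(-0.1613)]/D = 2.688 V
V_th = V_2 - V_3 = 2.688 - 0 = 2.688 V
Step 2 — R_th: zero the source — replace V1 by a short circuit (node 3 merges into node 0) — and find the resistance seen between A (node 2) and B (node 0).
Reduce the network between node 2 (A) and node 0 (B) by series/parallel combination:
  Rp1 = R1 ‖ R3 (parallel, both between nodes 0 and 1) = 1/(1/91000 + 1/22000) = 17720 Ω
  Rs1 = R2 + Rp1 (series, joined only at node 1) = 6.2 + 17720 = 17720 Ω
  Rp2 = R4 ‖ Rs1 (parallel, both between nodes 0 and 2) = 1/(1/24000 + 1/17720) = 10190 Ω
R_th = 10.19 kΩ

Final answer: V_th = 2.688 V, R_th = 10.19 kΩ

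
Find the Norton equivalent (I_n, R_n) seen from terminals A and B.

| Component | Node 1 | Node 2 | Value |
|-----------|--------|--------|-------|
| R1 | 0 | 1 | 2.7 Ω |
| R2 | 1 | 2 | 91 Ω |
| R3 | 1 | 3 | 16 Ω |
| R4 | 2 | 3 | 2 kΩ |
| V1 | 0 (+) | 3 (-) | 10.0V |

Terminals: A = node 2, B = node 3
Find the Thévenin equivalent first; then I_n = V_th/R_th and R_n = R_th.
Step 1 — V_th is the open-circuit voltage V_A - V_B (nothing connected across the terminals).
Nodal analysis, taking node 3 as the 0 V reference.
Source V1 fixes V_0 = 10 V.
KCL at each unknown node (sum of currents leaving = 0; resistances in Ω):
  Node 1: (V_1 - 10)/2.7 + (V_1 - V_2)/91 + (V_1 - 0)/16 = 0
  Node 2: (V_2 - V_1)/91 + (V_2 - 0)/2000 = 0
Collecting terms (coefficients in siemens):
  0.4439·V_1 - 0.01099·V_2 = 3.704
  0.01149·V_2 - 0.01099·V_1 = 0
Determinant D = (0.4439)(0.01149) - (-0.01099)(-0.01099) = 0.004979
V_1 = [(3.704)(0.01149) - (-0.01099)(0)]/D = 8.547 V
V_2 = [(0.4439)(0) - (3.704)(-0.01099)]/D = 8.175 V
V_th = V_2 - V_3 = 8.175 - 0 = 8.175 V
Step 2 — R_th: zero the source — replace V1 by a short circuit (node 3 merges into node 0) — and find the resistance seen between A (node 2) and B (node 0).
Reduce the network between node 2 (A) and node 0 (B) by series/parallel combination:
  Rp1 = R1 ‖ R3 (parallel, both between nodes 0 and 1) = 1/(1/2.7 + 1/16) = 2.31 Ω
  Rs1 = R2 + Rp1 (series, joined only at node 1) = 91 + 2.31 = 93.31 Ω
  Rp2 = R4 ‖ Rs1 (parallel, both between nodes 0 and 2) = 1/(1/2000 + 1/93.31) = 89.15 Ω
R_th = 89.15 Ω
I_n = V_th/R_th = 8.175/89.15 = 0.0917 A, and R_n = R_th = 89.15 Ω

Final answer: I_n = 0.0917 A, R_n = 89.15 Ω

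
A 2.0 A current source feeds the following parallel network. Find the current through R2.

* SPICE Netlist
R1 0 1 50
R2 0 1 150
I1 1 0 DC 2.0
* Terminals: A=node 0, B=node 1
All resistors sit directly between nodes 0 and 1, so they are in parallel and share one voltage V; the full source current 2 A splits among them.
1/R_par = 1/50 + 1/150 = 0.02667 S  =>  R_par = 37.5 Ω
V = I × R_par = 2 × 37.5 = 75 V
I_R2 = V/R2 = 75/150 = 0.5 A

Final answer: 0.5 A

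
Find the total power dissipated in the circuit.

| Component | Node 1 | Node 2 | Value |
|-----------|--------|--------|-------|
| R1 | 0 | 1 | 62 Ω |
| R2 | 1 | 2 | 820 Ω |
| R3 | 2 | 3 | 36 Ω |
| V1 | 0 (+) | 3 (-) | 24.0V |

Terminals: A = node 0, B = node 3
Nodal analysis, taking node 3 as the 0 V reference.
Source V1 fixes V_0 = 24 V.
KCL at each unknown node (sum of currents leaving = 0; resistances in Ω):
  Node 1: (V_1 - 24)/62 + (V_1 - V_2)/820 = 0
  Node 2: (V_2 - V_1)/820 + (V_2 - 0)/36 = 0
Collecting terms (coefficients in siemens):
  0.01735·V_1 - 0.00122·V_2 = 0.3871
  0.029·V_2 - 0.00122·V_1 = 0
Determinant D = (0.01735)(0.029) - (-0.00122)(-0.00122) = 0.0005016
V_1 = [(0.3871)(0.029) - (-0.00122)(0)]/D = 22.38 V
V_2 = [(0.01735)(0) - (0.3871)(-0.00122)]/D = 0.9412 V
Power in each resistor, P = (ΔV)²/R:
  P_R1 = (24 - 22.38)²/62 = 0.04238 W
  P_R2 = (22.38 - 0.9412)²/820 = 0.5605 W
  P_R3 = (0.9412 - 0)²/36 = 0.02461 W
P_total = P_R1 + P_R2 + P_R3 = 0.6275 W

Final answer: 0.6275 W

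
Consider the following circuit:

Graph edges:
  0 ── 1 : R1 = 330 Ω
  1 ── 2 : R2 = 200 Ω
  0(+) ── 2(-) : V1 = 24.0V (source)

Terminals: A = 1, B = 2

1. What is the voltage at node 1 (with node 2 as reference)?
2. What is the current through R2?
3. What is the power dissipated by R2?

Nodal analysis, taking node 2 as the 0 V reference.
Source V1 fixes V_0 = 24 V.
KCL at each unknown node (sum of currents leaving = 0; resistances in Ω):
  Node 1: (V_1 - 24)/330 + (V_1 - 0)/200 = 0
Collecting terms: 0.00803 × V_1 = 0.07273  =>  V_1 = 9.057 V
Part 1:
  Read off the nodal solution: V_1 = 9.057 V
Part 2:
  I_R2 = (V_1 - V_2)/R2 = (9.057 - 0)/200 = 0.04528 A
  Magnitude: I_R2 = 0.04528 A
Part 3:
  I_R2 = (V_1 - V_2)/R2 = (9.057 - 0)/200 = 0.04528 A
  P_R2 = I_R2² × R2 = (0.04528)² × 200 = 0.4101 W

Final answers:
1. V_1 = 9.057 V
2. I_R2 = 0.04528 A
3. P_R2 = 0.4101 W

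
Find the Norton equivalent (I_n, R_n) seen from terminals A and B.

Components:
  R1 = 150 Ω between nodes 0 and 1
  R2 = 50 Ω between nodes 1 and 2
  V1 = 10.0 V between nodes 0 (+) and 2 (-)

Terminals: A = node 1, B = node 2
Find the Thévenin equivalent first; then I_n = V_th/R_th and R_n = R_th.
Step 1 — V_th is the open-circuit voltage V_A - V_B (nothing connected across the terminals).
Nodal analysis, taking node 2 as the 0 V reference.
Source V1 fixes V_0 = 10 V.
KCL at each unknown node (sum of currents leaving = 0; resistances in Ω):
  Node 1: (V_1 - 10)/150 + (V_1 - 0)/50 = 0
Collecting terms: 0.02667 × V_1 = 0.06667  =>  V_1 = 2.5 V
V_th = V_1 - V_2 = 2.5 - 0 = 2.5 V
Step 2 — R_th: zero the source — replace V1 by a short circuit (node 2 merges into node 0) — and find the resistance seen between A (node 1) and B (node 0).
Reduce the network between node 1 (A) and node 0 (B) by series/parallel combination:
  Rp1 = R1 ‖ R2 (parallel, both between nodes 0 and 1) = 1/(1/150 + 1/50) = 37.5 Ω
R_th = 37.5 Ω
I_n = V_th/R_th = 2.5/37.5 = 0.06667 A, and R_n = R_th = 37.5 Ω

Final answer: I_n = 0.06667 A, R_n = 37.5 Ω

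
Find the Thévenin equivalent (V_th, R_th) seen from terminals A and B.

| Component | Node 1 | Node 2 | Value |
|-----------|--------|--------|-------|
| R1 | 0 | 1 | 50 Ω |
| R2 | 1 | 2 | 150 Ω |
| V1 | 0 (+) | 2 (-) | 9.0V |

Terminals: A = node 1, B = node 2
Step 1 — V_th is the open-circuit voltage V_A - V_B (nothing connected across the terminals).
Nodal analysis, taking node 2 as the 0 V reference.
Source V1 fixes V_0 = 9 V.
KCL at each unknown node (sum of currents leaving = 0; resistances in Ω):
  Node 1: (V_1 - 9)/50 + (V_1 - 0)/150 = 0
Collecting terms: 0.02667 × V_1 = 0.18  =>  V_1 = 6.75 V
V_th = V_1 - V_2 = 6.75 - 0 = 6.75 V
Step 2 — R_th: zero the source — replace V1 by a short circuit (node 2 merges into node 0) — and find the resistance seen between A (node 1) and B (node 0).
Reduce the network between node 1 (A) and node 0 (B) by series/parallel combination:
  Rp1 = R1 ‖ R2 (parallel, both between nodes 0 and 1) = 1/(1/50 + 1/150) = 37.5 Ω
R_th = 37.5 Ω

Final answer: V_th = 6.75 V, R_th = 37.5 Ω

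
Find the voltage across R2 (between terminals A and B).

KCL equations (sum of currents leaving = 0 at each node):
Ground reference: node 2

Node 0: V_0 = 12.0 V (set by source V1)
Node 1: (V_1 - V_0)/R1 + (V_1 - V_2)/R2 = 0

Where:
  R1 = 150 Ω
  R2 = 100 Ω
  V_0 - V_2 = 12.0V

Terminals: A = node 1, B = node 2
R1 and R2 are in series across V1 (node 0 → node 1 → node 2), and the output A–B is taken across R2, so this is a voltage divider.
Series current: I = V1/(R1 + R2) = 12/(150 + 100) = 12/250 = 0.048 A
V_R2 = I × R2 = V1 × R2/(R1 + R2) = 12 × 100/250 = 4.8 V

Final answer: 4.8 V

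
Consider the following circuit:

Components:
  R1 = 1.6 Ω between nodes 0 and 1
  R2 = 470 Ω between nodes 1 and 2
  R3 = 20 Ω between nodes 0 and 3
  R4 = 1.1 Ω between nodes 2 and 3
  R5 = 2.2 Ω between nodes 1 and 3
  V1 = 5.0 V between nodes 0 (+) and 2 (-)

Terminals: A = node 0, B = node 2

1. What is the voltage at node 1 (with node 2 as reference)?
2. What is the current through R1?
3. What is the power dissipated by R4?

Nodal analysis, taking node 2 as the 0 V reference.
Source V1 fixes V_0 = 5 V.
KCL at each unknown node (sum of currents leaving = 0; resistances in Ω):
  Node 1: (V_1 - 5)/1.6 + (V_1 - 0)/470 + (V_1 - V_3)/2.2 = 0
  Node 3: (V_3 - 5)/20 + (V_3 - 0)/1.1 + (V_3 - V_1)/2.2 = 0
Collecting terms (coefficients in siemens):
  1.082·V_1 - 0.4545·V_3 = 3.125
  1.414·V_3 - 0.4545·V_1 = 0.25
Determinant D = (1.082)(1.414) - (-0.4545)(-0.4545) = 1.322
V_1 = [(3.125)(1.414) - (-0.4545)(0.25)]/D = 3.426 V
V_3 = [(1.082)(0.25) - (3.125)(-0.4545)]/D = 1.279 V
Part 1:
  Read off the nodal solution: V_1 = 3.426 V
Part 2:
  I_R1 = (V_0 - V_1)/R1 = (5 - 3.426)/1.6 = 0.9835 A
  Magnitude: I_R1 = 0.9835 A
Part 3:
  I_R4 = (V_2 - V_3)/R4 = (0 - 1.279)/1.1 = -1.162 A
  P_R4 = I_R4² × R4 = (-1.162)² × 1.1 = 1.486 W

Final answers:
1. V_1 = 3.426 V
2. I_R1 = 0.9835 A
3. P_R4 = 1.486 W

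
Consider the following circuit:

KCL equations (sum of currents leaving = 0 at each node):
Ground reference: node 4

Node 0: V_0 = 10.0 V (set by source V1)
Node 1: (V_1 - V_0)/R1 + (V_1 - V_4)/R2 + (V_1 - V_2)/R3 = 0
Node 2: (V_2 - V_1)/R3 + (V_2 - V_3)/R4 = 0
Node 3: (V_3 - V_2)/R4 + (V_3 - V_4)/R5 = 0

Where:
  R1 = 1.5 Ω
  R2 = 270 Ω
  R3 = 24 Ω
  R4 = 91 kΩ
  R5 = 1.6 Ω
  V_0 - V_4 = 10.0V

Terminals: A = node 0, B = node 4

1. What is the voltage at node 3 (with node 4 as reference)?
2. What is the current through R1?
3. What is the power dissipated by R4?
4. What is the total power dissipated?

Nodal analysis, taking node 4 as the 0 V reference.
Source V1 fixes V_0 = 10 V.
KCL at each unknown node (sum of currents leaving = 0; resistances in Ω):
  Node 1: (V_1 - 10)/1.5 + (V_1 - 0)/270 + (V_1 - V_2)/24 = 0
  Node 2: (V_2 - V_1)/24 + (V_2 - V_3)/91000 = 0
  Node 3: (V_3 - V_2)/91000 + (V_3 - 0)/1.6 = 0
Collecting terms (coefficients in siemens):
  0.712·V_1 - 0.04167·V_2 = 6.667
  0.04168·V_2 - 0.04167·V_1 - 0.00001099·V_3 = 0
  0.625·V_3 - 0.00001099·V_2 = 0
Solving these 3 simultaneous equations (Gaussian elimination) gives:
  V_1 = 9.945 V, V_2 = 9.942 V, V_3 = 0.0001748 V
Part 1:
  Read off the nodal solution: V_3 = 0.0001748 V
Part 2:
  I_R1 = (V_0 - V_1)/R1 = (10 - 9.945)/1.5 = 0.03694 A
  Magnitude: I_R1 = 0.03694 A
Part 3:
  I_R4 = (V_2 - V_3)/R4 = (9.942 - 0.0001748)/91000 = 0.0001093 A
  P_R4 = I_R4² × R4 = (0.0001093)² × 91000 = 0.001086 W
Part 4:
  Power in each resistor, P = (ΔV)²/R:
    P_R1 = (10 - 9.945)²/1.5 = 0.002047 W
    P_R2 = (9.945 - 0)²/270 = 0.3663 W
    P_R3 = (9.945 - 9.942)²/24 = 0.0000002865 W
    P_R4 = (9.942 - 0.0001748)²/91000 = 0.001086 W
    P_R5 = (0.0001748 - 0)²/1.6 = 0.0000000191 W
  P_total = P_R1 + P_R2 + P_R3 + P_R4 + P_R5 = 0.3694 W

Final answers:
1. V_3 = 0.0001748 V
2. I_R1 = 0.03694 A
3. P_R4 = 0.001086 W
4. P_total = 0.3694 W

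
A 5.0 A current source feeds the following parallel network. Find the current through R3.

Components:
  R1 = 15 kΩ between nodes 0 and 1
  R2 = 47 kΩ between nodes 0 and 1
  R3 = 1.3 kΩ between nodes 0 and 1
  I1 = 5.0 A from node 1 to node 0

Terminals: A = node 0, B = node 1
All resistors sit directly between nodes 0 and 1, so they are in parallel and share one voltage V; the full source current 5 A splits among them.
1/R_par = 1/15000 + 1/47000 + 1/1300 = 0.0008572 S  =>  R_par = 1167 Ω
V = I × R_par = 5 × 1167 = 5833 V
I_R3 = V/R3 = 5833/1300 = 4.487 A

Final answer: 4.487 A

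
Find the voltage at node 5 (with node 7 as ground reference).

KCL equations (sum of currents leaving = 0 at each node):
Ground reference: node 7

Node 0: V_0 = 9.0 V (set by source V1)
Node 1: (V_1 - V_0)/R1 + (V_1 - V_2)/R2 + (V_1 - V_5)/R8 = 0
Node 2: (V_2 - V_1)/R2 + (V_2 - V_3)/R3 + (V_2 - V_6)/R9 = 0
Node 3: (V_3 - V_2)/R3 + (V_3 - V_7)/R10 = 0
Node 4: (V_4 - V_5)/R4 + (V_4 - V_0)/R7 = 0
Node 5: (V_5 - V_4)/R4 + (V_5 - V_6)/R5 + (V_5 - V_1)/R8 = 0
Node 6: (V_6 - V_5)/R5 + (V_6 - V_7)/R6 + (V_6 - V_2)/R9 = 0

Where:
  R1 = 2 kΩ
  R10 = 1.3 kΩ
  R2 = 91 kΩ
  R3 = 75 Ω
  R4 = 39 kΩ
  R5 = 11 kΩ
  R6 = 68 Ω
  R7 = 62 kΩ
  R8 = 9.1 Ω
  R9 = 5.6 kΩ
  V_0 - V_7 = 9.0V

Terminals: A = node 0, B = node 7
Nodal analysis, taking node 7 as the 0 V reference.
Source V1 fixes V_0 = 9 V.
KCL at each unknown node (sum of currents leaving = 0; resistances in Ω):
  Node 1: (V_1 - 9)/2000 + (V_1 - V_2)/91000 + (V_1 - V_5)/9.1 = 0
  Node 2: (V_2 - V_1)/91000 + (V_2 - V_3)/75 + (V_2 - V_6)/5600 = 0
  Node 3: (V_3 - V_2)/75 + (V_3 - 0)/1300 = 0
  Node 4: (V_4 - V_5)/39000 + (V_4 - 9)/62000 = 0
  Node 5: (V_5 - V_4)/39000 + (V_5 - V_6)/11000 + (V_5 - V_1)/9.1 = 0
  Node 6: (V_6 - V_5)/11000 + (V_6 - 0)/68 + (V_6 - V_2)/5600 = 0
Collecting terms (coefficients in siemens):
  0.1104·V_1 - 0.00001099·V_2 - 0.1099·V_5 = 0.0045
  0.01352·V_2 - 0.00001099·V_1 - 0.01333·V_3 - 0.0001786·V_6 = 0
  0.0141·V_3 - 0.01333·V_2 = 0
  0.00004177·V_4 - 0.00002564·V_5 = 0.0001452
  0.11·V_5 - 0.1099·V_1 - 0.00002564·V_4 - 0.00009091·V_6 = 0
  0.01498·V_6 - 0.0001786·V_2 - 0.00009091·V_5 = 0
Solving these 6 simultaneous equations (Gaussian elimination) gives:
  V_1 = 7.511 V, V_2 = 0.09913 V, V_3 = 0.09372 V, V_4 = 8.082 V
  V_5 = 7.505 V, V_6 = 0.04674 V
The requested potential is V_5 = 7.505 V.

Final answer: V_5 = 7.505 V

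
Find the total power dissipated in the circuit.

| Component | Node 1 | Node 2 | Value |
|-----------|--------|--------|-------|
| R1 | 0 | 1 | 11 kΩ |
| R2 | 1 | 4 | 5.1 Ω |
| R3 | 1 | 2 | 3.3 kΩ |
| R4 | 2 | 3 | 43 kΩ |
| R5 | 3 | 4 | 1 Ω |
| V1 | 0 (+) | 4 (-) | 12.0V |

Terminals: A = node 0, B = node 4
Nodal analysis, taking node 4 as the 0 V reference.
Source V1 fixes V_0 = 12 V.
KCL at each unknown node (sum of currents leaving = 0; resistances in Ω):
  Node 1: (V_1 - 12)/11000 + (V_1 - 0)/5.1 + (V_1 - V_2)/3300 = 0
  Node 2: (V_2 - V_1)/3300 + (V_2 - V_3)/43000 = 0
  Node 3: (V_3 - V_2)/43000 + (V_3 - 0)/1 = 0
Collecting terms (coefficients in siemens):
  0.1965·V_1 - 0.000303·V_2 = 0.001091
  0.0003263·V_2 - 0.000303·V_1 - 0.00002326·V_3 = 0
  1·V_3 - 0.00002326·V_2 = 0
Solving these 3 simultaneous equations (Gaussian elimination) gives:
  V_1 = 0.00556 V, V_2 = 0.005164 V, V_3 = 0.0000001201 V
Power in each resistor, P = (ΔV)²/R:
  P_R1 = (12 - 0.00556)²/11000 = 0.01308 W
  P_R2 = (0.00556 - 0)²/5.1 = 0.000006062 W
  P_R3 = (0.00556 - 0.005164)²/3300 = 0.00000000004759 W
  P_R4 = (0.005164 - 0.0000001201)²/43000 = 0.0000000006202 W
  P_R5 = (0.0000001201 - 0)²/1 = 0.00000000000001442 W
P_total = P_R1 + P_R2 + P_R3 + P_R4 + P_R5 = 0.01308 W

Final answer: 0.01308 W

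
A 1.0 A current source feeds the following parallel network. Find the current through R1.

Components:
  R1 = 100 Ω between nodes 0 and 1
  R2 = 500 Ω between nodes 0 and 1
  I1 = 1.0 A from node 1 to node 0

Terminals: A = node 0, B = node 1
All resistors sit directly between nodes 0 and 1, so they are in parallel and share one voltage V; the full source current 1 A splits among them.
1/R_par = 1/100 + 1/500 = 0.012 S  =>  R_par = 83.33 Ω
V = I × R_par = 1 × 83.33 = 83.33 V
I_R1 = V/R1 = 83.33/100 = 0.8333 A

Final answer: 0.8333 A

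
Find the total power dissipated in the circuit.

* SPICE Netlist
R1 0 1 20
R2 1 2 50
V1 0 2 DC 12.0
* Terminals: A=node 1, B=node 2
Nodal analysis, taking node 2 as the 0 V reference.
Source V1 fixes V_0 = 12 V.
KCL at each unknown node (sum of currents leaving = 0; resistances in Ω):
  Node 1: (V_1 - 12)/20 + (V_1 - 0)/50 = 0
Collecting terms: 0.07 × V_1 = 0.6  =>  V_1 = 8.571 V
Power in each resistor, P = (ΔV)²/R:
  P_R1 = (12 - 8.571)²/20 = 0.5878 W
  P_R2 = (8.571 - 0)²/50 = 1.469 W
P_total = P_R1 + P_R2 = 2.057 W

Final answer: 2.057 W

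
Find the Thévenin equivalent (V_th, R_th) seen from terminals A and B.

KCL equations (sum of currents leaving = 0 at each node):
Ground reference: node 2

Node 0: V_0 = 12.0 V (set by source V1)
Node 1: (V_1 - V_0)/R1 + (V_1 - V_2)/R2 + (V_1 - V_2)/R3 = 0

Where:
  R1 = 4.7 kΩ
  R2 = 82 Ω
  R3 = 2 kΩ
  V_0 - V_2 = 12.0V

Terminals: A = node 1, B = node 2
Step 1 — V_th is the open-circuit voltage V_A - V_B (nothing connected across the terminals).
Nodal analysis, taking node 2 as the 0 V reference.
Source V1 fixes V_0 = 12 V.
KCL at each unknown node (sum of currents leaving = 0; resistances in Ω):
  Node 1: (V_1 - 12)/4700 + (V_1 - 0)/82 + (V_1 - 0)/2000 = 0
Collecting terms: 0.01291 × V_1 = 0.002553  =>  V_1 = 0.1978 V
V_th = V_1 - V_2 = 0.1978 - 0 = 0.1978 V
Step 2 — R_th: zero the source — replace V1 by a short circuit (node 2 merges into node 0) — and find the resistance seen between A (node 1) and B (node 0).
Reduce the network between node 1 (A) and node 0 (B) by series/parallel combination:
  Rp1 = R1 ‖ R2 ‖ R3 (parallel, all between nodes 0 and 1) = 1/(1/4700 + 1/82 + 1/2000) = 77.47 Ω
R_th = 77.47 Ω

Final answer: V_th = 0.1978 V, R_th = 77.47 Ω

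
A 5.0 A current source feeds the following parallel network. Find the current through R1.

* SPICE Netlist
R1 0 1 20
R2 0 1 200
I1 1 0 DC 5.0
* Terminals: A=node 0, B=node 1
All resistors sit directly between nodes 0 and 1, so they are in parallel and share one voltage V; the full source current 5 A splits among them.
1/R_par = 1/20 + 1/200 = 0.055 S  =>  R_par = 18.18 Ω
V = I × R_par = 5 × 18.18 = 90.91 V
I_R1 = V/R1 = 90.91/20 = 4.545 A

Final answer: 4.545 A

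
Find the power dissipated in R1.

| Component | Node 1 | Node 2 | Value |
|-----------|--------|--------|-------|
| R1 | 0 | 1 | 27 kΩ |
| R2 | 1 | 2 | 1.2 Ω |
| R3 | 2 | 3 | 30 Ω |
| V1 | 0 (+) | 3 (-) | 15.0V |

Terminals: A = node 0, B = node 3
Nodal analysis, taking node 3 as the 0 V reference.
Source V1 fixes V_0 = 15 V.
KCL at each unknown node (sum of currents leaving = 0; resistances in Ω):
  Node 1: (V_1 - 15)/27000 + (V_1 - V_2)/1.2 = 0
  Node 2: (V_2 - V_1)/1.2 + (V_2 - 0)/30 = 0
Collecting terms (coefficients in siemens):
  0.8334·V_1 - 0.8333·V_2 = 0.0005556
  0.8667·V_2 - 0.8333·V_1 = 0
Determinant D = (0.8334)(0.8667) - (-0.8333)(-0.8333) = 0.02781
V_1 = [(0.0005556)(0.8667) - (-0.8333)(0)]/D = 0.01731 V
V_2 = [(0.8334)(0) - (0.0005556)(-0.8333)]/D = 0.01665 V
I_R1 = (V_0 - V_1)/R1 = (15 - 0.01731)/27000 = 0.0005549 A
P_R1 = I_R1² × R1 = (0.0005549)² × 27000 = 0.008314 W

Final answer: 0.008314 W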